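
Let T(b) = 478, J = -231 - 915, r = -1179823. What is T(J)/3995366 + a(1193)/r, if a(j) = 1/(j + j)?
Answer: 672796787359/5623592867360074 ≈ 0.00011964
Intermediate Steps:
J = -1146
a(j) = 1/(2*j)
T(J)/3995366 + a(1193)/r = 478/3995366 + ((½)/1193)/(-1179823) = 478*(1/3995366) + ((½)*(1/1193))*(-1/1179823) = 239/1997683 + (1/2386)*(-1/1179823) = 239/1997683 - 1/2815057678 = 672796787359/5623592867360074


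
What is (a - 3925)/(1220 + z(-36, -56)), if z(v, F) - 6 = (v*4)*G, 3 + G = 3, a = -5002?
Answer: -8927/1226 ≈ -7.2814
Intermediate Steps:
G = 0 (G = -3 + 3 = 0)
z(v, F) = 6 (z(v, F) = 6 + (v*4)*0 = 6 + (4*v)*0 = 6 + 0 = 6)
(a - 3925)/(1220 + z(-36, -56)) = (-5002 - 3925)/(1220 + 6) = -8927/1226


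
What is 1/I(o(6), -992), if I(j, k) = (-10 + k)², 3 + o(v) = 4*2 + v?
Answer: 1/1004004 ≈ 9.9601e-7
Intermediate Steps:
o(v) = 5 + v (o(v) = -3 + (4*2 + v) = -3 + (8 + v) = 5 + v)
1/I(o(6), -992) = 1/((-10 - 992)²) = 1/((-1002)²) = 1/1004004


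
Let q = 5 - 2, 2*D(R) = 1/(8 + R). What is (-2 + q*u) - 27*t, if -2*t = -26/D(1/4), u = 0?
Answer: -11587/2 ≈ -5793.5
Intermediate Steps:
D(R) = 1/(2*(8 + R))
q = 3
t = 429/2 (t = -(-13)/(1/(2*(8 + 1/4))) = -(-13)/(1/(2*(33/4))) = -(-13)/((1/2)*(4/33)) = -(-13)/2/33 = -(-13)*33/2 = -1/2*(-429) = 429/2 ≈ 214.50)
(-2 + q*u) - 27*t = (-2 + 3*0) - 27*429/2 = (-2 + 0) - 11583/2 = -2 - 11583/2 = -11587/2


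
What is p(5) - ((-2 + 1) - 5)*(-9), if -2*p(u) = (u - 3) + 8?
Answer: -59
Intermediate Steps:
p(u) = -5/2 - u/2 (p(u) = -((u - 3) + 8)/2 = -((-3 + u) + 8)/2 = -(5 + u)/2 = -5/2 - u/2)
p(5) - ((-2 + 1) - 5)*(-9) = (-5/2 - 1/2*5) - ((-2 + 1) - 5)*(-9) = (-5/2 - 5/2) - (-1 - 5)*(-9) = -5 - (-6)*(-9) = -5 - 1*54 = -5 - 54 = -59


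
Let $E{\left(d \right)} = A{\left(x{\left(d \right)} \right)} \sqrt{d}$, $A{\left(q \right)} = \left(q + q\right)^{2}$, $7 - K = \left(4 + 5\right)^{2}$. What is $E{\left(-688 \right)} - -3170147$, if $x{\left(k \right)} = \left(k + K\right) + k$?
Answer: $3170147 + 33640000 i \sqrt{43} \approx 3.1701 \cdot 10^{6} + 2.2059 \cdot 10^{8} i$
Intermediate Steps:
$K = -74$ ($K = 7 - \left(4 + 5\right)^{2} = 7 - 9^{2} = 7 - 81 = -74$)
$x{\left(k \right)} = -74 + 2 k$ ($x{\left(k \right)} = \left(k - 74\right) + k = \left(-74 + k\right) + k = -74 + 2 k$)
$A{\left(q \right)} = 4 q^{2}$ ($A{\left(q \right)} = \left(2 q\right)^{2} = 4 q^{2}$)
$E{\left(d \right)} = 4 \sqrt{d} \left(-74 + 2 d\right)^{2}$ ($E{\left(d \right)} = 4 \left(-74 + 2 d\right)^{2} \sqrt{d} = 4 \sqrt{d} \left(-74 + 2 d\right)^{2}$)
$E{\left(-688 \right)} - -3170147 = 16 \sqrt{-688} \left(-37 - 688\right)^{2} - -3170147 = 16 \cdot 4 i \sqrt{43} \left(-725\right)^{2} + 3170147 = 16 \cdot 4 i \sqrt{43} \cdot 525625 + 3170147 = 33640000 i \sqrt{43} + 3170147 = 3170147 + 33640000 i \sqrt{43}$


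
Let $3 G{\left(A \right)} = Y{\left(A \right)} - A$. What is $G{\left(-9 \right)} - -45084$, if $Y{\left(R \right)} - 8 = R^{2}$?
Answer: $\frac{135350}{3} \approx 45117.0$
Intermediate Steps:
$Y{\left(R \right)} = 8 + R^{2}$
$G{\left(A \right)} = \frac{8}{3} - \frac{A}{3} + \frac{A^{2}}{3}$ ($G{\left(A \right)} = \frac{\left(8 + A^{2}\right) - A}{3} = \frac{8 + A^{2} - A}{3} = \frac{8}{3} - \frac{A}{3} + \frac{A^{2}}{3}$)
$G{\left(-9 \right)} - -45084 = \left(\frac{8}{3} - -3 + \frac{\left(-9\right)^{2}}{3}\right) - -45084 = \left(\frac{8}{3} + 3 + \frac{1}{3} \cdot 81\right) + 45084 = \left(\frac{8}{3} + 3 + 27\right) + 45084 = \frac{98}{3} + 45084 = \frac{135350}{3}$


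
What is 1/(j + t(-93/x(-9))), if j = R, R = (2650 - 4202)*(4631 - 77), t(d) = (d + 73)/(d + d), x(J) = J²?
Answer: -31/219103018 ≈ -1.4149e-7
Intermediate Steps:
t(d) = (73 + d)/(2*d) (t(d) = (73 + d)/((2*d)) = (73 + d)*(1/(2*d)) = (73 + d)/(2*d))
R = -7067808 (R = -1552*4554 = -7067808)
j = -7067808
1/(j + t(-93/x(-9))) = 1/(-7067808 + (73 - 93/((-9)²))/(2*((-93/((-9)²))))) = 1/(-7067808 + (73 - 93/81)/(2*((-93/81)))) = 1/(-7067808 + (73 - 93*1/81)/(2*((-93*1/81)))) = 1/(-7067808 + (73 - 31/27)/(2*(-31/27))) = 1/(-7067808 + (½)*(-27/31)*(1940/27)) = 1/(-7067808 - 970/31) = 1/(-219103018/31) = -31/219103018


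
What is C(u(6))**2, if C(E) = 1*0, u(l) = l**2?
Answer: 0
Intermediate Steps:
C(E) = 0
C(u(6))**2 = 0**2 = 0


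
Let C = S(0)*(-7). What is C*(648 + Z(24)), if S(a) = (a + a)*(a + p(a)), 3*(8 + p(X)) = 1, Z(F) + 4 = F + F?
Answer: 0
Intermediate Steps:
Z(F) = -4 + 2*F (Z(F) = -4 + (F + F) = -4 + 2*F)
p(X) = -23/3 (p(X) = -8 + (⅓)*1 = -8 + ⅓ = -23/3)
S(a) = 2*a*(-23/3 + a) (S(a) = (a + a)*(a - 23/3) = (2*a)*(-23/3 + a) = 2*a*(-23/3 + a))
C = 0 (C = ((⅔)*0*(-23 + 3*0))*(-7) = ((⅔)*0*(-23 + 0))*(-7) = ((⅔)*0*(-23))*(-7) = 0*(-7) = 0)
C*(648 + Z(24)) = 0*(648 + (-4 + 2*24)) = 0*(648 + (-4 + 48)) = 0*(648 + 44) = 0*692 = 0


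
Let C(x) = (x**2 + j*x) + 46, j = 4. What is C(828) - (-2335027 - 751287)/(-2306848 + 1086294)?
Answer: 420443913777/610277 ≈ 6.8894e+5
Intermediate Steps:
C(x) = 46 + x**2 + 4*x (C(x) = (x**2 + 4*x) + 46 = 46 + x**2 + 4*x)
C(828) - (-2335027 - 751287)/(-2306848 + 1086294) = (46 + 828**2 + 4*828) - (-2335027 - 751287)/(-2306848 + 1086294) = (46 + 685584 + 3312) - (-3086314)/(-1220554) = 688942 - (-3086314)*(-1)/1220554 = 688942 - 1*1543157/610277 = 688942 - 1543157/610277 = 420443913777/610277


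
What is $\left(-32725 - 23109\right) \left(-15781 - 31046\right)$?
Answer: $2614538718$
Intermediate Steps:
$\left(-32725 - 23109\right) \left(-15781 - 31046\right) = \left(-55834\right) \left(-46827\right) = 2614538718$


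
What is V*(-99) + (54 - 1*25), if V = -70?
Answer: 6959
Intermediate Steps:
V*(-99) + (54 - 1*25) = -70*(-99) + (54 - 1*25) = 6930 + (54 - 25) = 6930 + 29 = 6959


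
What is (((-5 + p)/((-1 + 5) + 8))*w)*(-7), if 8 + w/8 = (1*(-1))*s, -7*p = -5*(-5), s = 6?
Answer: -560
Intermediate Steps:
p = -25/7 (p = -(-5)*(-5)/7 = -1/7*25 = -25/7 ≈ -3.5714)
w = -112 (w = -64 + 8*((1*(-1))*6) = -64 + 8*(-1*6) = -64 + 8*(-6) = -64 - 48 = -112)
(((-5 + p)/((-1 + 5) + 8))*w)*(-7) = (((-5 - 25/7)/((-1 + 5) + 8))*(-112))*(-7) = (-60/(7*(4 + 8))*(-112))*(-7) = (-60/7/12*(-112))*(-7) = (-60/7*1/12*(-112))*(-7) = -5/7*(-112)*(-7) = 80*(-7) = -560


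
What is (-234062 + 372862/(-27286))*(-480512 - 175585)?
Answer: 299320289682687/1949 ≈ 1.5358e+11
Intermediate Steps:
(-234062 + 372862/(-27286))*(-480512 - 175585) = (-234062 + 372862*(-1/27286))*(-656097) = (-234062 - 26633/1949)*(-656097) = -456213471/1949*(-656097) = 299320289682687/1949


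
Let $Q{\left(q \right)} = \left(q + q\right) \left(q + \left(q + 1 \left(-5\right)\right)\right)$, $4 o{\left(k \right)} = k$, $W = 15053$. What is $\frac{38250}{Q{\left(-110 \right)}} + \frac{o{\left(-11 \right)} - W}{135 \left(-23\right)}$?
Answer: $\frac{768023}{136620} \approx 5.6216$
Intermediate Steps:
$o{\left(k \right)} = \frac{k}{4}$
$Q{\left(q \right)} = 2 q \left(-5 + 2 q\right)$ ($Q{\left(q \right)} = 2 q \left(q + \left(q - 5\right)\right) = 2 q \left(q + \left(-5 + q\right)\right) = 2 q \left(-5 + 2 q\right)$)
$\frac{38250}{Q{\left(-110 \right)}} + \frac{o{\left(-11 \right)} - W}{135 \left(-23\right)} = \frac{38250}{2 \left(-110\right) \left(-5 + 2 \left(-110\right)\right)} + \frac{\frac{1}{4} \left(-11\right) - 15053}{135 \left(-23\right)} = \frac{38250}{2 \left(-110\right) \left(-5 - 220\right)} + \frac{- \frac{11}{4} - 15053}{-3105} = \frac{38250}{2 \left(-110\right) \left(-225\right)} - - \frac{60223}{12420} = \frac{38250}{49500} + \frac{60223}{12420} = 38250 \cdot \frac{1}{49500} + \frac{60223}{12420} = \frac{17}{22} + \frac{60223}{12420} = \frac{768023}{136620}$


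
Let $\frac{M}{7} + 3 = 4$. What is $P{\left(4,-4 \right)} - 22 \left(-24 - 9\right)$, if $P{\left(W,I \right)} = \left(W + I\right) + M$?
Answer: $733$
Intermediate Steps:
$M = 7$ ($M = -21 + 7 \cdot 4 = -21 + 28 = 7$)
$P{\left(W,I \right)} = 7 + I + W$ ($P{\left(W,I \right)} = \left(W + I\right) + 7 = \left(I + W\right) + 7 = 7 + I + W$)
$P{\left(4,-4 \right)} - 22 \left(-24 - 9\right) = \left(7 - 4 + 4\right) - 22 \left(-24 - 9\right) = 7 - 22 \left(-24 - 9\right) = 7 - -726 = 7 + 726 = 733$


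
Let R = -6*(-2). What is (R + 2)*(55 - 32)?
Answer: 322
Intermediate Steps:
R = 12
(R + 2)*(55 - 32) = (12 + 2)*(55 - 32) = 14*23 = 322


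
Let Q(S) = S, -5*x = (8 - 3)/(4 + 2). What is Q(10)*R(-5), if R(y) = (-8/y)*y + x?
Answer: -245/3 ≈ -81.667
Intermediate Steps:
x = -⅙ (x = -(8 - 3)/(5*(4 + 2)) = -1/6 = -⅕*⅚ = -⅙ ≈ -0.16667)
R(y) = -49/6 (R(y) = (-8/y)*y - ⅙ = -8 - ⅙ = -49/6)
Q(10)*R(-5) = 10*(-49/6) = -245/3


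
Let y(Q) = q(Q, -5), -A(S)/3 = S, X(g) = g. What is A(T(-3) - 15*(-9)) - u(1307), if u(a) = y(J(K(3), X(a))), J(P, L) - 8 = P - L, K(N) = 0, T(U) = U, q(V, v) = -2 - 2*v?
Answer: -404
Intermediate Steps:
J(P, L) = 8 + P - L (J(P, L) = 8 + (P - L) = 8 + P - L)
A(S) = -3*S
y(Q) = 8 (y(Q) = -2 - 2*(-5) = -2 + 10 = 8)
u(a) = 8
A(T(-3) - 15*(-9)) - u(1307) = -3*(-3 - 15*(-9)) - 1*8 = -3*(-3 + 135) - 8 = -3*132 - 8 = -396 - 8 = -404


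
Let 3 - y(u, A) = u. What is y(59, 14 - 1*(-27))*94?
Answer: -5264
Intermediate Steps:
y(u, A) = 3 - u
y(59, 14 - 1*(-27))*94 = (3 - 1*59)*94 = (3 - 59)*94 = -56*94 = -5264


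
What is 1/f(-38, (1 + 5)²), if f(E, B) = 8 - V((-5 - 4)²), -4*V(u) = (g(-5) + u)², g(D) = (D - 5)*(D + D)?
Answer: 4/32793 ≈ 0.00012198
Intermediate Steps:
g(D) = 2*D*(-5 + D) (g(D) = (-5 + D)*(2*D) = 2*D*(-5 + D))
V(u) = -(100 + u)²/4 (V(u) = -(2*(-5)*(-5 - 5) + u)²/4 = -(2*(-5)*(-10) + u)²/4 = -(100 + u)²/4)
f(E, B) = 32793/4 (f(E, B) = 8 - (-1)*(100 + (-5 - 4)²)²/4 = 8 - (-1)*(100 + (-9)²)²/4 = 8 - (-1)*(100 + 81)²/4 = 8 - (-1)*181²/4 = 8 - (-1)*32761/4 = 8 - 1*(-32761/4) = 8 + 32761/4 = 32793/4)
1/f(-38, (1 + 5)²) = 1/(32793/4) = 4/32793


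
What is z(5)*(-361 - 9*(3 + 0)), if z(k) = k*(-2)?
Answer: 3880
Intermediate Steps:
z(k) = -2*k
z(5)*(-361 - 9*(3 + 0)) = (-2*5)*(-361 - 9*(3 + 0)) = -10*(-361 - 9*3) = -10*(-361 - 27) = -10*(-388) = 3880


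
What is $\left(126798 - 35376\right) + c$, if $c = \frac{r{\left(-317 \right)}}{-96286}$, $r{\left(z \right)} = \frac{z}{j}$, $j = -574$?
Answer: $\frac{5052726088891}{55268164} \approx 91422.0$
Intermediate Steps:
$r{\left(z \right)} = - \frac{z}{574}$ ($r{\left(z \right)} = \frac{z}{-574} = z \left(- \frac{1}{574}\right) = - \frac{z}{574}$)
$c = - \frac{317}{55268164}$ ($c = \frac{\left(- \frac{1}{574}\right) \left(-317\right)}{-96286} = \frac{317}{574} \left(- \frac{1}{96286}\right) = - \frac{317}{55268164} \approx -5.7357 \cdot 10^{-6}$)
$\left(126798 - 35376\right) + c = \left(126798 - 35376\right) - \frac{317}{55268164} = 91422 - \frac{317}{55268164} = \frac{5052726088891}{55268164}$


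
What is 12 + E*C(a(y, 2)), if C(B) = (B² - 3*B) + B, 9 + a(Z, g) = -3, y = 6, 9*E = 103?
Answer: 5804/3 ≈ 1934.7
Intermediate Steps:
E = 103/9 (E = (⅑)*103 = 103/9 ≈ 11.444)
a(Z, g) = -12 (a(Z, g) = -9 - 3 = -12)
C(B) = B² - 2*B
12 + E*C(a(y, 2)) = 12 + 103*(-12*(-2 - 12))/9 = 12 + 103*(-12*(-14))/9 = 12 + (103/9)*168 = 12 + 5768/3 = 5804/3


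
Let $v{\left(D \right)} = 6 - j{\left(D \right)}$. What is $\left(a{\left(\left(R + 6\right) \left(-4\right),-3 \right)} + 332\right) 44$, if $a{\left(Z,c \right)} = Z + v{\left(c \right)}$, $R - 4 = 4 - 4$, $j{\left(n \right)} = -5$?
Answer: $13332$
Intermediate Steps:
$R = 4$ ($R = 4 + \left(4 - 4\right) = 4 + 0 = 4$)
$v{\left(D \right)} = 11$ ($v{\left(D \right)} = 6 - -5 = 6 + 5 = 11$)
$a{\left(Z,c \right)} = 11 + Z$ ($a{\left(Z,c \right)} = Z + 11 = 11 + Z$)
$\left(a{\left(\left(R + 6\right) \left(-4\right),-3 \right)} + 332\right) 44 = \left(\left(11 + \left(4 + 6\right) \left(-4\right)\right) + 332\right) 44 = \left(\left(11 + 10 \left(-4\right)\right) + 332\right) 44 = \left(\left(11 - 40\right) + 332\right) 44 = \left(-29 + 332\right) 44 = 303 \cdot 44 = 13332$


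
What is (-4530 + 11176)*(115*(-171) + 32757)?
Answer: 87009432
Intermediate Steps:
(-4530 + 11176)*(115*(-171) + 32757) = 6646*(-19665 + 32757) = 6646*13092 = 87009432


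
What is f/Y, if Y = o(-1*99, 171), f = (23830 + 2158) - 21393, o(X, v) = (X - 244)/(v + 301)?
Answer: -2168840/343 ≈ -6323.1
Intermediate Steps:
o(X, v) = (-244 + X)/(301 + v)
f = 4595 (f = 25988 - 21393 = 4595)
Y = -343/472 (Y = (-244 - 1*99)/(301 + 171) = (-244 - 99)/472 = (1/472)*(-343) = -343/472 ≈ -0.72670)
f/Y = 4595/(-343/472) = 4595*(-472/343) = -2168840/343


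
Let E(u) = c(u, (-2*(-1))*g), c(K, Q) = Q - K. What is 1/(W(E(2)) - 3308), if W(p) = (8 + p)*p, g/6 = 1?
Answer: -1/3128 ≈ -0.00031969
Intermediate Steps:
g = 6 (g = 6*1 = 6)
E(u) = 12 - u (E(u) = -2*(-1)*6 - u = 2*6 - u = 12 - u)
W(p) = p*(8 + p)
1/(W(E(2)) - 3308) = 1/((12 - 1*2)*(8 + (12 - 1*2)) - 3308) = 1/((12 - 2)*(8 + (12 - 2)) - 3308) = 1/(10*(8 + 10) - 3308) = 1/(10*18 - 3308) = 1/(180 - 3308) = 1/(-3128) = -1/3128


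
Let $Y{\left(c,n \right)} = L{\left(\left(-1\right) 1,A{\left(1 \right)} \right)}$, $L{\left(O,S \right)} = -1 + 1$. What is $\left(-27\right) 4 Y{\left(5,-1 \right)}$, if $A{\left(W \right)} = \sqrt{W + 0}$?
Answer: $0$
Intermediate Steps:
$A{\left(W \right)} = \sqrt{W}$
$L{\left(O,S \right)} = 0$
$Y{\left(c,n \right)} = 0$
$\left(-27\right) 4 Y{\left(5,-1 \right)} = \left(-27\right) 4 \cdot 0 = \left(-108\right) 0 = 0$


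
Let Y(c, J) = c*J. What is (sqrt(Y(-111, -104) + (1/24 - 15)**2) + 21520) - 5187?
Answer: 16333 + 5*sqrt(271129)/24 ≈ 16441.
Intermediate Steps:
Y(c, J) = J*c
(sqrt(Y(-111, -104) + (1/24 - 15)**2) + 21520) - 5187 = (sqrt(-104*(-111) + (1/24 - 15)**2) + 21520) - 5187 = (sqrt(11544 + (1/24 - 15)**2) + 21520) - 5187 = (sqrt(11544 + (-359/24)**2) + 21520) - 5187 = (sqrt(11544 + 128881/576) + 21520) - 5187 = (sqrt(6778225/576) + 21520) - 5187 = (5*sqrt(271129)/24 + 21520) - 5187 = (21520 + 5*sqrt(271129)/24) - 5187 = 16333 + 5*sqrt(271129)/24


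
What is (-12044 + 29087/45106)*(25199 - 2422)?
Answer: -12373094521329/45106 ≈ -2.7431e+8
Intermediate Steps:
(-12044 + 29087/45106)*(25199 - 2422) = (-12044 + 29087*(1/45106))*22777 = (-12044 + 29087/45106)*22777 = -543227577/45106*22777 = -12373094521329/45106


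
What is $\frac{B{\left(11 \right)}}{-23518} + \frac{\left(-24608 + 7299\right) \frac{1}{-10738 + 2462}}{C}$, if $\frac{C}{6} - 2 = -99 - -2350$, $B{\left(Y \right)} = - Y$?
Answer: $\frac{74440805}{119594340792} \approx 0.00062244$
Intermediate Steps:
$C = 13518$ ($C = 12 + 6 \left(-99 - -2350\right) = 12 + 6 \left(-99 + 2350\right) = 12 + 6 \cdot 2251 = 12 + 13506 = 13518$)
$\frac{B{\left(11 \right)}}{-23518} + \frac{\left(-24608 + 7299\right) \frac{1}{-10738 + 2462}}{C} = \frac{\left(-1\right) 11}{-23518} + \frac{\left(-24608 + 7299\right) \frac{1}{-10738 + 2462}}{13518} = \left(-11\right) \left(- \frac{1}{23518}\right) + - \frac{17309}{-8276} \cdot \frac{1}{13518} = \frac{1}{2138} + \left(-17309\right) \left(- \frac{1}{8276}\right) \frac{1}{13518} = \frac{1}{2138} + \frac{17309}{8276} \cdot \frac{1}{13518} = \frac{1}{2138} + \frac{17309}{111874968} = \frac{74440805}{119594340792}$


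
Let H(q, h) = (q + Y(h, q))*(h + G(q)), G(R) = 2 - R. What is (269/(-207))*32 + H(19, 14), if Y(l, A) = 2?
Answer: -21649/207 ≈ -104.58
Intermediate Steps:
H(q, h) = (2 + q)*(2 + h - q) (H(q, h) = (q + 2)*(h + (2 - q)) = (2 + q)*(2 + h - q))
(269/(-207))*32 + H(19, 14) = (269/(-207))*32 + (4 - 1*19² + 2*14 + 14*19) = (269*(-1/207))*32 + (4 - 1*361 + 28 + 266) = -269/207*32 + (4 - 361 + 28 + 266) = -8608/207 - 63 = -21649/207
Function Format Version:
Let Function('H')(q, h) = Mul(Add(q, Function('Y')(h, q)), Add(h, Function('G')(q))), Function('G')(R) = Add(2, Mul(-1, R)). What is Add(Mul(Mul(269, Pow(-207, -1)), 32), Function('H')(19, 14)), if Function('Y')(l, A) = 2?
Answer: Rational(-21649, 207) ≈ -104.58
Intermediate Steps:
Function('H')(q, h) = Mul(Add(2, q), Add(2, h, Mul(-1, q))) (Function('H')(q, h) = Mul(Add(q, 2), Add(h, Add(2, Mul(-1, q)))) = Mul(Add(2, q), Add(2, h, Mul(-1, q))))
Add(Mul(Mul(269, Pow(-207, -1)), 32), Function('H')(19, 14)) = Add(Mul(Mul(269, Pow(-207, -1)), 32), Add(4, Mul(-1, Pow(19, 2)), Mul(2, 14), Mul(14, 19))) = Add(Mul(Mul(269, Rational(-1, 207)), 32), Add(4, Mul(-1, 361), 28, 266)) = Add(Mul(Rational(-269, 207), 32), Add(4, -361, 28, 266)) = Add(Rational(-8608, 207), -63) = Rational(-21649, 207)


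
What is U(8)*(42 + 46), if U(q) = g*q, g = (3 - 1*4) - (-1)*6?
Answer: 3520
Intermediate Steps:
g = 5 (g = (3 - 4) - 1*(-6) = -1 + 6 = 5)
U(q) = 5*q
U(8)*(42 + 46) = (5*8)*(42 + 46) = 40*88 = 3520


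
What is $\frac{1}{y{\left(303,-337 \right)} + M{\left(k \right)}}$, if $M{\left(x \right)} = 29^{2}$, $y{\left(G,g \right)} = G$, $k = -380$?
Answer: $\frac{1}{1144} \approx 0.00087413$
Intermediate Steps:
$M{\left(x \right)} = 841$
$\frac{1}{y{\left(303,-337 \right)} + M{\left(k \right)}} = \frac{1}{303 + 841} = \frac{1}{1144}$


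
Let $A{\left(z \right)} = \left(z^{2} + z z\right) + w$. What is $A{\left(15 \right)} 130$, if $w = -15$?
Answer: $56550$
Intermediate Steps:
$A{\left(z \right)} = -15 + 2 z^{2}$ ($A{\left(z \right)} = \left(z^{2} + z z\right) - 15 = \left(z^{2} + z^{2}\right) - 15 = 2 z^{2} - 15 = -15 + 2 z^{2}$)
$A{\left(15 \right)} 130 = \left(-15 + 2 \cdot 15^{2}\right) 130 = \left(-15 + 2 \cdot 225\right) 130 = \left(-15 + 450\right) 130 = 435 \cdot 130 = 56550$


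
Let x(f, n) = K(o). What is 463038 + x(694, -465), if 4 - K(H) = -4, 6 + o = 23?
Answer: 463046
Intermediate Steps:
o = 17 (o = -6 + 23 = 17)
K(H) = 8 (K(H) = 4 - 1*(-4) = 4 + 4 = 8)
x(f, n) = 8
463038 + x(694, -465) = 463038 + 8 = 463046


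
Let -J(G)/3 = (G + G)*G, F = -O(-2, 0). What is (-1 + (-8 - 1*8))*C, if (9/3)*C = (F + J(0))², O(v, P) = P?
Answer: 0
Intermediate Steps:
F = 0 (F = -1*0 = 0)
J(G) = -6*G² (J(G) = -3*(G + G)*G = -3*2*G*G = -6*G²)
C = 0 (C = (0 - 6*0²)²/3 = (0 - 6*0)²/3 = (0 + 0)²/3 = (⅓)*0² = (⅓)*0 = 0)
(-1 + (-8 - 1*8))*C = (-1 + (-8 - 1*8))*0 = (-1 + (-8 - 8))*0 = (-1 - 16)*0 = -17*0 = 0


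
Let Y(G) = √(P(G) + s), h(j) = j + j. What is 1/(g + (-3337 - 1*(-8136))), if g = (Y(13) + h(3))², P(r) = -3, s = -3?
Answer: 4829/23320105 - 12*I*√6/23320105 ≈ 0.00020707 - 1.2605e-6*I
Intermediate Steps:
h(j) = 2*j
Y(G) = I*√6 (Y(G) = √(-3 - 3) = √(-6) = I*√6)
g = (6 + I*√6)² (g = (I*√6 + 2*3)² = (I*√6 + 6)² = (6 + I*√6)² ≈ 30.0 + 29.394*I)
1/(g + (-3337 - 1*(-8136))) = 1/((6 + I*√6)² + (-3337 - 1*(-8136))) = 1/((6 + I*√6)² + (-3337 + 8136)) = 1/((6 + I*√6)² + 4799) = 1/(4799 + (6 + I*√6)²)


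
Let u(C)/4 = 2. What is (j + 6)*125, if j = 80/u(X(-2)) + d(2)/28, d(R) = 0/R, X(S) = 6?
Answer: 2000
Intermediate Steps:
u(C) = 8 (u(C) = 4*2 = 8)
d(R) = 0
j = 10 (j = 80/8 + 0/28 = 80*(1/8) + 0*(1/28) = 10 + 0 = 10)
(j + 6)*125 = (10 + 6)*125 = 16*125 = 2000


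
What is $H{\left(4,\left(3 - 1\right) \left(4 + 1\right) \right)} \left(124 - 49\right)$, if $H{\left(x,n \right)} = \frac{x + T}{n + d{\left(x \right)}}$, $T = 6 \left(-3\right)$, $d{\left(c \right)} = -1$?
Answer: $- \frac{350}{3} \approx -116.67$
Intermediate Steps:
$T = -18$
$H{\left(x,n \right)} = \frac{-18 + x}{-1 + n}$ ($H{\left(x,n \right)} = \frac{x - 18}{n - 1} = \frac{-18 + x}{-1 + n}$)
$H{\left(4,\left(3 - 1\right) \left(4 + 1\right) \right)} \left(124 - 49\right) = \frac{-18 + 4}{-1 + \left(3 - 1\right) \left(4 + 1\right)} \left(124 - 49\right) = \frac{1}{-1 + 2 \cdot 5} \left(-14\right) 75 = \frac{1}{-1 + 10} \left(-14\right) 75 = \frac{1}{9} \left(-14\right) 75 = \left(- \frac{14}{9}\right) 75 = - \frac{350}{3}$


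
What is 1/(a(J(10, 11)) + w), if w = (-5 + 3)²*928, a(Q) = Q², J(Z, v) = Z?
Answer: 1/3812 ≈ 0.00026233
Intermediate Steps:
w = 3712 (w = (-2)²*928 = 4*928 = 3712)
1/(a(J(10, 11)) + w) = 1/(10² + 3712) = 1/(100 + 3712) = 1/3812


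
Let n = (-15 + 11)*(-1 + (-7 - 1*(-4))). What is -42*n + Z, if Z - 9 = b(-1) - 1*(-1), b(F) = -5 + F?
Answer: -668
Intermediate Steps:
n = 16 (n = -4*(-1 + (-7 + 4)) = -4*(-1 - 3) = -4*(-4) = 16)
Z = 4 (Z = 9 + ((-5 - 1) - 1*(-1)) = 9 + (-6 + 1) = 9 - 5 = 4)
-42*n + Z = -42*16 + 4 = -672 + 4 = -668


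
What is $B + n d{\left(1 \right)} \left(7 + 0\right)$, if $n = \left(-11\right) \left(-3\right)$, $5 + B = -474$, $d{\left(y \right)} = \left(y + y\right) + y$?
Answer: $214$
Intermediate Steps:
$d{\left(y \right)} = 3 y$ ($d{\left(y \right)} = 2 y + y = 3 y$)
$B = -479$ ($B = -5 - 474 = -479$)
$n = 33$
$B + n d{\left(1 \right)} \left(7 + 0\right) = -479 + 33 \cdot 3 \cdot 1 \left(7 + 0\right) = -479 + 33 \cdot 3 \cdot 7 = -479 + 33 \cdot 21 = -479 + 693 = 214$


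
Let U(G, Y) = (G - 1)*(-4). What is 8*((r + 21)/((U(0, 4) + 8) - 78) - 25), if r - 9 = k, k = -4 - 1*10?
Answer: -6664/33 ≈ -201.94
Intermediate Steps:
U(G, Y) = 4 - 4*G (U(G, Y) = (-1 + G)*(-4) = 4 - 4*G)
k = -14 (k = -4 - 10 = -14)
r = -5 (r = 9 - 14 = -5)
8*((r + 21)/((U(0, 4) + 8) - 78) - 25) = 8*((-5 + 21)/(((4 - 4*0) + 8) - 78) - 25) = 8*(16/(((4 + 0) + 8) - 78) - 25) = 8*(16/((4 + 8) - 78) - 25) = 8*(16/(12 - 78) - 25) = 8*(16/(-66) - 25) = 8*(16*(-1/66) - 25) = 8*(-8/33 - 25) = 8*(-833/33) = -6664/33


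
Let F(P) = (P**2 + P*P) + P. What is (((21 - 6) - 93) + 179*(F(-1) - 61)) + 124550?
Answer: 113732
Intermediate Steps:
F(P) = P + 2*P**2 (F(P) = (P**2 + P**2) + P = 2*P**2 + P = P + 2*P**2)
(((21 - 6) - 93) + 179*(F(-1) - 61)) + 124550 = (((21 - 6) - 93) + 179*(-(1 + 2*(-1)) - 61)) + 124550 = ((15 - 93) + 179*(-(1 - 2) - 61)) + 124550 = (-78 + 179*(-1*(-1) - 61)) + 124550 = (-78 + 179*(1 - 61)) + 124550 = (-78 + 179*(-60)) + 124550 = (-78 - 10740) + 124550 = -10818 + 124550 = 113732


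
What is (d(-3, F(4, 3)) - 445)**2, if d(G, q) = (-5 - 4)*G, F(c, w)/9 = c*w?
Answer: 174724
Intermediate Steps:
F(c, w) = 9*c*w (F(c, w) = 9*(c*w) = 9*c*w)
d(G, q) = -9*G
(d(-3, F(4, 3)) - 445)**2 = (-9*(-3) - 445)**2 = (27 - 445)**2 = (-418)**2 = 174724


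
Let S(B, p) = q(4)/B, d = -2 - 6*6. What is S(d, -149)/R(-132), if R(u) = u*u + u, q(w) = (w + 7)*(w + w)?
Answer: -1/7467 ≈ -0.00013392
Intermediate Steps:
d = -38 (d = -2 - 36 = -38)
q(w) = 2*w*(7 + w) (q(w) = (7 + w)*(2*w) = 2*w*(7 + w))
R(u) = u + u**2 (R(u) = u**2 + u = u + u**2)
S(B, p) = 88/B (S(B, p) = (2*4*(7 + 4))/B = (2*4*11)/B = 88/B)
S(d, -149)/R(-132) = (88/(-38))/((-132*(1 - 132))) = (88*(-1/38))/((-132*(-131))) = -44/19/17292 = -44/19*1/17292 = -1/7467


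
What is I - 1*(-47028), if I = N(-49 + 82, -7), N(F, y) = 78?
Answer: 47106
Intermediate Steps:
I = 78
I - 1*(-47028) = 78 - 1*(-47028) = 78 + 47028 = 47106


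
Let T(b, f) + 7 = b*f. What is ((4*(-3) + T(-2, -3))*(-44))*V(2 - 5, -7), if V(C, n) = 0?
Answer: 0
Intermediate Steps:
T(b, f) = -7 + b*f
((4*(-3) + T(-2, -3))*(-44))*V(2 - 5, -7) = ((4*(-3) + (-7 - 2*(-3)))*(-44))*0 = ((-12 + (-7 + 6))*(-44))*0 = ((-12 - 1)*(-44))*0 = -13*(-44)*0 = 572*0 = 0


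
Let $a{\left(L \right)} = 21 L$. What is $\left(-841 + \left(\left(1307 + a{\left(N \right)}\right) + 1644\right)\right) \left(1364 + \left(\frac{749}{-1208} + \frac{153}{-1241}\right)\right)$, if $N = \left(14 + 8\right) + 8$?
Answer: $\frac{82348937495}{22046} \approx 3.7353 \cdot 10^{6}$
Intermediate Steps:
$N = 30$ ($N = 22 + 8 = 30$)
$\left(-841 + \left(\left(1307 + a{\left(N \right)}\right) + 1644\right)\right) \left(1364 + \left(\frac{749}{-1208} + \frac{153}{-1241}\right)\right) = \left(-841 + \left(\left(1307 + 21 \cdot 30\right) + 1644\right)\right) \left(1364 + \left(\frac{749}{-1208} + \frac{153}{-1241}\right)\right) = \left(-841 + \left(\left(1307 + 630\right) + 1644\right)\right) \left(1364 + \left(749 \left(- \frac{1}{1208}\right) + 153 \left(- \frac{1}{1241}\right)\right)\right) = \left(-841 + \left(1937 + 1644\right)\right) \left(1364 - \frac{65549}{88184}\right) = \left(-841 + 3581\right) \left(1364 - \frac{65549}{88184}\right) = 2740 \cdot \frac{120217427}{88184} = \frac{82348937495}{22046}$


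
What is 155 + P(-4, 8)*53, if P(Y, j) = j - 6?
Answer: 261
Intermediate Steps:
P(Y, j) = -6 + j
155 + P(-4, 8)*53 = 155 + (-6 + 8)*53 = 155 + 2*53 = 155 + 106 = 261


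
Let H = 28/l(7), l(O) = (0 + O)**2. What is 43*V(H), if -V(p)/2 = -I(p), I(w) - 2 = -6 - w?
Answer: -2752/7 ≈ -393.14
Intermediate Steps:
l(O) = O**2
I(w) = -4 - w (I(w) = 2 + (-6 - w) = -4 - w)
H = 4/7 (H = 28/(7**2) = 28/49 = 28*(1/49) = 4/7 ≈ 0.57143)
V(p) = -8 - 2*p (V(p) = -(-2)*(-4 - p) = -2*(4 + p) = -8 - 2*p)
43*V(H) = 43*(-8 - 2*4/7) = 43*(-8 - 8/7) = 43*(-64/7) = -2752/7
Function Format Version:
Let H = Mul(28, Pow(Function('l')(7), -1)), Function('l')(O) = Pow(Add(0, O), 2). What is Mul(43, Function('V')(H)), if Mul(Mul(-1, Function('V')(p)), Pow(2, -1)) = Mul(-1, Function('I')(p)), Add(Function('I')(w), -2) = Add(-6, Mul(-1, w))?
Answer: Rational(-2752, 7) ≈ -393.14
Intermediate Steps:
Function('l')(O) = Pow(O, 2)
Function('I')(w) = Add(-4, Mul(-1, w)) (Function('I')(w) = Add(2, Add(-6, Mul(-1, w))) = Add(-4, Mul(-1, w)))
H = Rational(4, 7) (H = Mul(28, Pow(Pow(7, 2), -1)) = Mul(28, Pow(49, -1)) = Mul(28, Rational(1, 49)) = Rational(4, 7) ≈ 0.57143)
Function('V')(p) = Add(-8, Mul(-2, p)) (Function('V')(p) = Mul(-2, Mul(-1, Add(-4, Mul(-1, p)))) = Mul(-2, Add(4, p)) = Add(-8, Mul(-2, p)))
Mul(43, Function('V')(H)) = Mul(43, Add(-8, Mul(-2, Rational(4, 7)))) = Mul(43, Add(-8, Rational(-8, 7))) = Mul(43, Rational(-64, 7)) = Rational(-2752, 7)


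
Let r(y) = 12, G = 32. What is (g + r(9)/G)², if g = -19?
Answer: 22201/64 ≈ 346.89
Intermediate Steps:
(g + r(9)/G)² = (-19 + 12/32)² = (-19 + 12*(1/32))² = (-19 + 3/8)² = (-149/8)² = 22201/64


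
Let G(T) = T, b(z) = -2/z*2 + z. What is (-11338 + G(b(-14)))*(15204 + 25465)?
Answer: -3231640078/7 ≈ -4.6166e+8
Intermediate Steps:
b(z) = z - 4/z (b(z) = -4/z + z = z - 4/z)
(-11338 + G(b(-14)))*(15204 + 25465) = (-11338 + (-14 - 4/(-14)))*(15204 + 25465) = (-11338 + (-14 - 4*(-1/14)))*40669 = (-11338 + (-14 + 2/7))*40669 = (-11338 - 96/7)*40669 = -79462/7*40669 = -3231640078/7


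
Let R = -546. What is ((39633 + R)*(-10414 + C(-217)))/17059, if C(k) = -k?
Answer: -398570139/17059 ≈ -23364.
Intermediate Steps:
((39633 + R)*(-10414 + C(-217)))/17059 = ((39633 - 546)*(-10414 - 1*(-217)))/17059 = (39087*(-10414 + 217))*(1/17059) = (39087*(-10197))*(1/17059) = -398570139*1/17059 = -398570139/17059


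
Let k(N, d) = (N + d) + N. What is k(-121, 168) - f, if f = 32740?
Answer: -32814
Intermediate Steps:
k(N, d) = d + 2*N
k(-121, 168) - f = (168 + 2*(-121)) - 1*32740 = (168 - 242) - 32740 = -74 - 32740 = -32814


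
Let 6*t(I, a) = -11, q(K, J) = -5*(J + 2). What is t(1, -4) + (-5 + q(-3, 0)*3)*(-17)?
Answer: 3559/6 ≈ 593.17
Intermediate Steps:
q(K, J) = -10 - 5*J (q(K, J) = -5*(2 + J) = -10 - 5*J)
t(I, a) = -11/6 (t(I, a) = (1/6)*(-11) = -11/6)
t(1, -4) + (-5 + q(-3, 0)*3)*(-17) = -11/6 + (-5 + (-10 - 5*0)*3)*(-17) = -11/6 + (-5 + (-10 + 0)*3)*(-17) = -11/6 + (-5 - 10*3)*(-17) = -11/6 + (-5 - 30)*(-17) = -11/6 - 35*(-17) = -11/6 + 595 = 3559/6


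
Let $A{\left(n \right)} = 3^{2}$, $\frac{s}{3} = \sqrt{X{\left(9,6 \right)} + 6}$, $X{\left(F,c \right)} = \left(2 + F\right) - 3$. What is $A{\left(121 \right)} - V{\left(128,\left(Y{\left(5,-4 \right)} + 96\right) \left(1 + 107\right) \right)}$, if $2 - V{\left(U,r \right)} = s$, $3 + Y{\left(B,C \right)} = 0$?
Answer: $7 + 3 \sqrt{14} \approx 18.225$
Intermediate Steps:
$Y{\left(B,C \right)} = -3$ ($Y{\left(B,C \right)} = -3 + 0 = -3$)
$X{\left(F,c \right)} = -1 + F$
$s = 3 \sqrt{14}$ ($s = 3 \sqrt{\left(-1 + 9\right) + 6} = 3 \sqrt{8 + 6} = 3 \sqrt{14} \approx 11.225$)
$V{\left(U,r \right)} = 2 - 3 \sqrt{14}$
$A{\left(n \right)} = 9$
$A{\left(121 \right)} - V{\left(128,\left(Y{\left(5,-4 \right)} + 96\right) \left(1 + 107\right) \right)} = 9 - \left(2 - 3 \sqrt{14}\right) = 7 + 3 \sqrt{14}$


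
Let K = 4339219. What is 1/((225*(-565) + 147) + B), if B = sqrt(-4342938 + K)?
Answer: -126978/16123416203 - I*sqrt(3719)/16123416203 ≈ -7.8754e-6 - 3.7823e-9*I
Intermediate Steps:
B = I*sqrt(3719) (B = sqrt(-4342938 + 4339219) = sqrt(-3719) = I*sqrt(3719) ≈ 60.984*I)
1/((225*(-565) + 147) + B) = 1/((225*(-565) + 147) + I*sqrt(3719)) = 1/((-127125 + 147) + I*sqrt(3719)) = 1/(-126978 + I*sqrt(3719))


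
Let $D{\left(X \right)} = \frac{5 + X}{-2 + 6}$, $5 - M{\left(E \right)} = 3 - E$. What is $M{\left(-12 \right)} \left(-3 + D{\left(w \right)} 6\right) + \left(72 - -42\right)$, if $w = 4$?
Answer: $9$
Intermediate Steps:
$M{\left(E \right)} = 2 + E$ ($M{\left(E \right)} = 5 - \left(3 - E\right) = 5 + \left(-3 + E\right) = 2 + E$)
$D{\left(X \right)} = \frac{5}{4} + \frac{X}{4}$ ($D{\left(X \right)} = \frac{5 + X}{4} = \left(5 + X\right) \frac{1}{4} = \frac{5}{4} + \frac{X}{4}$)
$M{\left(-12 \right)} \left(-3 + D{\left(w \right)} 6\right) + \left(72 - -42\right) = \left(2 - 12\right) \left(-3 + \left(\frac{5}{4} + \frac{1}{4} \cdot 4\right) 6\right) + \left(72 - -42\right) = - 10 \left(-3 + \left(\frac{5}{4} + 1\right) 6\right) + \left(72 + 42\right) = - 10 \left(-3 + \frac{9}{4} \cdot 6\right) + 114 = - 10 \left(-3 + \frac{27}{2}\right) + 114 = \left(-10\right) \frac{21}{2} + 114 = -105 + 114 = 9$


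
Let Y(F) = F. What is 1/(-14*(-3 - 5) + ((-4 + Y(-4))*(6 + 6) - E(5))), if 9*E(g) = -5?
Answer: 9/149 ≈ 0.060403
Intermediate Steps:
E(g) = -5/9 (E(g) = (⅑)*(-5) = -5/9)
1/(-14*(-3 - 5) + ((-4 + Y(-4))*(6 + 6) - E(5))) = 1/(-14*(-3 - 5) + ((-4 - 4)*(6 + 6) - 1*(-5/9))) = 1/(-14*(-8) + (-8*12 + 5/9)) = 1/(112 + (-96 + 5/9)) = 1/(112 - 859/9) = 1/(149/9) = 9/149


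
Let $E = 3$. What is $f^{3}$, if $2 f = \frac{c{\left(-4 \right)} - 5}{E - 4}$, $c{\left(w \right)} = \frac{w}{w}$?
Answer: $8$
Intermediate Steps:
$c{\left(w \right)} = 1$
$f = 2$ ($f = \frac{\left(1 - 5\right) \frac{1}{3 - 4}}{2} = \frac{\left(-4\right) \frac{1}{-1}}{2} = \frac{\left(-4\right) \left(-1\right)}{2} = \frac{1}{2} \cdot 4 = 2$)
$f^{3} = 2^{3} = 8$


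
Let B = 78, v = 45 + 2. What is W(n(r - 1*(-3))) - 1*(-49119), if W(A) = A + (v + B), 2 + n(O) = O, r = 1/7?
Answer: 344716/7 ≈ 49245.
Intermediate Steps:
v = 47
r = ⅐ ≈ 0.14286
n(O) = -2 + O
W(A) = 125 + A (W(A) = A + (47 + 78) = A + 125 = 125 + A)
W(n(r - 1*(-3))) - 1*(-49119) = (125 + (-2 + (⅐ - 1*(-3)))) - 1*(-49119) = (125 + (-2 + (⅐ + 3))) + 49119 = (125 + (-2 + 22/7)) + 49119 = (125 + 8/7) + 49119 = 883/7 + 49119 = 344716/7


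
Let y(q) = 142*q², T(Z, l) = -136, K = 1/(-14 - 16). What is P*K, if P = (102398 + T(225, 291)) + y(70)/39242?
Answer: -47781681/14015 ≈ -3409.3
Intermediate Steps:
K = -1/30 (K = 1/(-30) = -1/30 ≈ -0.033333)
P = 286690086/2803 (P = (102398 - 136) + (142*70²)/39242 = 102262 + (142*4900)*(1/39242) = 102262 + 695800*(1/39242) = 102262 + 49700/2803 = 286690086/2803 ≈ 1.0228e+5)
P*K = (286690086/2803)*(-1/30) = -47781681/14015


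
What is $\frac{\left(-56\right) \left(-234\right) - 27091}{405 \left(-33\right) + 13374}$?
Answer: $- \frac{13987}{9} \approx -1554.1$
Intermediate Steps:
$\frac{\left(-56\right) \left(-234\right) - 27091}{405 \left(-33\right) + 13374} = \frac{13104 - 27091}{-13365 + 13374} = - \frac{13987}{9}$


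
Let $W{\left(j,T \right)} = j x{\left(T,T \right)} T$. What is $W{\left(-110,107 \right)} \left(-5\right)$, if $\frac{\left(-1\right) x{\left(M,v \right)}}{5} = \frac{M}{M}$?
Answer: $-294250$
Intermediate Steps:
$x{\left(M,v \right)} = -5$ ($x{\left(M,v \right)} = - 5 \frac{M}{M} = \left(-5\right) 1 = -5$)
$W{\left(j,T \right)} = - 5 T j$ ($W{\left(j,T \right)} = j \left(-5\right) T = - 5 j T = - 5 T j$)
$W{\left(-110,107 \right)} \left(-5\right) = \left(-5\right) 107 \left(-110\right) \left(-5\right) = 58850 \left(-5\right) = -294250$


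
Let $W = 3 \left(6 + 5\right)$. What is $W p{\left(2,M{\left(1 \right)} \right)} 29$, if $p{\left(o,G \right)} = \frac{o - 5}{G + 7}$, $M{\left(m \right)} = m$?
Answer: $- \frac{2871}{8} \approx -358.88$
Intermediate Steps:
$p{\left(o,G \right)} = \frac{-5 + o}{7 + G}$
$W = 33$ ($W = 3 \cdot 11 = 33$)
$W p{\left(2,M{\left(1 \right)} \right)} 29 = 33 \frac{-5 + 2}{7 + 1} \cdot 29 = 33 \cdot \frac{1}{8} \left(-3\right) 29 = 33 \left(- \frac{3}{8}\right) 29 = \left(- \frac{99}{8}\right) 29 = - \frac{2871}{8}$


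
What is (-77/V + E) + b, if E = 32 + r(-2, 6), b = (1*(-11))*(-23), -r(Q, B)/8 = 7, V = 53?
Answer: 12060/53 ≈ 227.55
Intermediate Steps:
r(Q, B) = -56 (r(Q, B) = -8*7 = -56)
b = 253 (b = -11*(-23) = 253)
E = -24 (E = 32 - 56 = -24)
(-77/V + E) + b = (-77/53 - 24) + 253 = -1349/53 + 253 = 12060/53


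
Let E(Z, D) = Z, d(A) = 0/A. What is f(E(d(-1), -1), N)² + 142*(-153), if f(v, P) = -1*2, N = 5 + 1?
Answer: -21722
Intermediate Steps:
d(A) = 0
N = 6
f(v, P) = -2
f(E(d(-1), -1), N)² + 142*(-153) = (-2)² + 142*(-153) = 4 - 21726 = -21722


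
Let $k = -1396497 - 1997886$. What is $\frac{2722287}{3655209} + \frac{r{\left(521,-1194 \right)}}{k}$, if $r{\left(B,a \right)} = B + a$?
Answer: $\frac{3080981556526}{4135726430349} \approx 0.74497$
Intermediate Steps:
$k = -3394383$
$\frac{2722287}{3655209} + \frac{r{\left(521,-1194 \right)}}{k} = \frac{2722287}{3655209} + \frac{521 - 1194}{-3394383} = 2722287 \cdot \frac{1}{3655209} - - \frac{673}{3394383} = \frac{907429}{1218403} + \frac{673}{3394383} = \frac{3080981556526}{4135726430349}$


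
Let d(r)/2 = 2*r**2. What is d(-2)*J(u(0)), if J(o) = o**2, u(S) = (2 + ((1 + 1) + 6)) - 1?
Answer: 1296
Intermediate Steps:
d(r) = 4*r**2 (d(r) = 2*(2*r**2) = 4*r**2)
u(S) = 9 (u(S) = (2 + (2 + 6)) - 1 = (2 + 8) - 1 = 10 - 1 = 9)
d(-2)*J(u(0)) = (4*(-2)**2)*9**2 = (4*4)*81 = 16*81 = 1296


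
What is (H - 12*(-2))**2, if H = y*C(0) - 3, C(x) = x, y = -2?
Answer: 441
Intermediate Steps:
H = -3 (H = -2*0 - 3 = 0 - 3 = -3)
(H - 12*(-2))**2 = (-3 - 12*(-2))**2 = (-3 + 24)**2 = 21**2 = 441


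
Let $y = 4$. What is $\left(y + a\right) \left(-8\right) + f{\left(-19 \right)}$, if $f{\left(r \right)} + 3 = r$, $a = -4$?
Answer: $-22$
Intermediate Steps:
$f{\left(r \right)} = -3 + r$
$\left(y + a\right) \left(-8\right) + f{\left(-19 \right)} = \left(4 - 4\right) \left(-8\right) - 22 = 0 \left(-8\right) - 22 = 0 - 22 = -22$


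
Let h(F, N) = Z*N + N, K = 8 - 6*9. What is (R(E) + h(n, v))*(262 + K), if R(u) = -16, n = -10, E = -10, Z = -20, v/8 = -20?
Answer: 653184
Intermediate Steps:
v = -160 (v = 8*(-20) = -160)
K = -46 (K = 8 - 54 = -46)
h(F, N) = -19*N (h(F, N) = -20*N + N = -19*N)
(R(E) + h(n, v))*(262 + K) = (-16 - 19*(-160))*(262 - 46) = (-16 + 3040)*216 = 3024*216 = 653184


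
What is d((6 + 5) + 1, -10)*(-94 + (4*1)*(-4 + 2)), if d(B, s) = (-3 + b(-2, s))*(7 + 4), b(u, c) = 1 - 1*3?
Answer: 5610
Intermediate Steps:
b(u, c) = -2 (b(u, c) = 1 - 3 = -2)
d(B, s) = -55 (d(B, s) = (-3 - 2)*(7 + 4) = -5*11 = -55)
d((6 + 5) + 1, -10)*(-94 + (4*1)*(-4 + 2)) = -55*(-94 + (4*1)*(-4 + 2)) = -55*(-94 + 4*(-2)) = -55*(-94 - 8) = -55*(-102) = 5610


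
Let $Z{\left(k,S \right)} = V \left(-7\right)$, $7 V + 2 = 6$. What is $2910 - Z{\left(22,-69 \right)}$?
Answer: $2914$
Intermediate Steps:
$V = \frac{4}{7}$ ($V = - \frac{2}{7} + \frac{1}{7} \cdot 6 = - \frac{2}{7} + \frac{6}{7} = \frac{4}{7} \approx 0.57143$)
$Z{\left(k,S \right)} = -4$ ($Z{\left(k,S \right)} = \frac{4}{7} \left(-7\right) = -4$)
$2910 - Z{\left(22,-69 \right)} = 2910 - -4 = 2910 + 4 = 2914$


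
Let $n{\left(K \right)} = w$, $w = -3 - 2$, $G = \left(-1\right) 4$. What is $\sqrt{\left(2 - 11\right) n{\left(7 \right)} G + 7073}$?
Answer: $\sqrt{6893} \approx 83.024$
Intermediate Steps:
$G = -4$
$w = -5$
$n{\left(K \right)} = -5$
$\sqrt{\left(2 - 11\right) n{\left(7 \right)} G + 7073} = \sqrt{\left(2 - 11\right) \left(-5\right) \left(-4\right) + 7073} = \sqrt{\left(-9\right) \left(-5\right) \left(-4\right) + 7073} = \sqrt{45 \left(-4\right) + 7073} = \sqrt{-180 + 7073} = \sqrt{6893}$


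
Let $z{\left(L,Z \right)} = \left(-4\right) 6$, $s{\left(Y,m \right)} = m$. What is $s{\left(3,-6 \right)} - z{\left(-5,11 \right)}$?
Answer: $18$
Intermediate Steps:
$z{\left(L,Z \right)} = -24$
$s{\left(3,-6 \right)} - z{\left(-5,11 \right)} = -6 - -24 = -6 + 24 = 18$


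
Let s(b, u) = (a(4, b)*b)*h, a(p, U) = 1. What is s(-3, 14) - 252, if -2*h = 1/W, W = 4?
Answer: -2013/8 ≈ -251.63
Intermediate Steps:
h = -⅛ (h = -½/4 = -½*¼ = -⅛ ≈ -0.12500)
s(b, u) = -b/8 (s(b, u) = (1*b)*(-⅛) = b*(-⅛) = -b/8)
s(-3, 14) - 252 = -⅛*(-3) - 252 = 3/8 - 252 = -2013/8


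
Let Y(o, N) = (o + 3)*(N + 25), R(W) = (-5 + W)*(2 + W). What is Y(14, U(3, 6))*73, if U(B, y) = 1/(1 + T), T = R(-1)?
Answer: 153884/5 ≈ 30777.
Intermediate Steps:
T = -6 (T = -10 + (-1)**2 - 3*(-1) = -10 + 1 + 3 = -6)
U(B, y) = -1/5 (U(B, y) = 1/(1 - 6) = 1/(-5) = -1/5)
Y(o, N) = (3 + o)*(25 + N)
Y(14, U(3, 6))*73 = (75 + 3*(-1/5) + 25*14 - 1/5*14)*73 = (75 - 3/5 + 350 - 14/5)*73 = (2108/5)*73 = 153884/5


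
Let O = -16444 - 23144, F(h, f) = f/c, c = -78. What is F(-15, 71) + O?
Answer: -3087935/78 ≈ -39589.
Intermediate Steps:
F(h, f) = -f/78 (F(h, f) = f/(-78) = f*(-1/78) = -f/78)
O = -39588
F(-15, 71) + O = -1/78*71 - 39588 = -71/78 - 39588 = -3087935/78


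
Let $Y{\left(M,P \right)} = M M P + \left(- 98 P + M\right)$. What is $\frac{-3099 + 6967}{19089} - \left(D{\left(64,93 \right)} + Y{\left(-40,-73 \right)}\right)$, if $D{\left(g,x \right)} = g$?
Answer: $\frac{2092578226}{19089} \approx 1.0962 \cdot 10^{5}$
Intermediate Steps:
$Y{\left(M,P \right)} = M - 98 P + P M^{2}$ ($Y{\left(M,P \right)} = M^{2} P + \left(M - 98 P\right) = P M^{2} + \left(M - 98 P\right) = M - 98 P + P M^{2}$)
$\frac{-3099 + 6967}{19089} - \left(D{\left(64,93 \right)} + Y{\left(-40,-73 \right)}\right) = \frac{-3099 + 6967}{19089} - \left(64 - \left(-7114 + 116800\right)\right) = 3868 \cdot \frac{1}{19089} - \left(64 - 109686\right) = \frac{3868}{19089} - \left(64 - 109686\right) = \frac{3868}{19089} - -109622 = \frac{3868}{19089} + 109622 = \frac{2092578226}{19089}$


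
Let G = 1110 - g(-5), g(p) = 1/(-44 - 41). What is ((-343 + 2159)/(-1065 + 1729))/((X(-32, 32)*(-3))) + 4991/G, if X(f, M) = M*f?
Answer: 108191161037/24057240576 ≈ 4.4972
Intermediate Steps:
g(p) = -1/85 (g(p) = 1/(-85) = -1/85)
G = 94351/85 (G = 1110 - 1*(-1/85) = 1110 + 1/85 = 94351/85 ≈ 1110.0)
((-343 + 2159)/(-1065 + 1729))/((X(-32, 32)*(-3))) + 4991/G = ((-343 + 2159)/(-1065 + 1729))/(((32*(-32))*(-3))) + 4991/(94351/85) = (1816/664)/((-1024*(-3))) + 4991*(85/94351) = (1816*(1/664))/3072 + 424235/94351 = (227/83)*(1/3072) + 424235/94351 = 227/254976 + 424235/94351 = 108191161037/24057240576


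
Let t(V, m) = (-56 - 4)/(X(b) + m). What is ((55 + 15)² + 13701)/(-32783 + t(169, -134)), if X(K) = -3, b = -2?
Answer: -2548337/4491211 ≈ -0.56741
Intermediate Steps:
t(V, m) = -60/(-3 + m) (t(V, m) = (-56 - 4)/(-3 + m) = -60/(-3 + m))
((55 + 15)² + 13701)/(-32783 + t(169, -134)) = ((55 + 15)² + 13701)/(-32783 - 60/(-3 - 134)) = (70² + 13701)/(-32783 - 60/(-137)) = (4900 + 13701)/(-32783 - 60*(-1/137)) = 18601/(-32783 + 60/137) = 18601/(-4491211/137) = 18601*(-137/4491211) = -2548337/4491211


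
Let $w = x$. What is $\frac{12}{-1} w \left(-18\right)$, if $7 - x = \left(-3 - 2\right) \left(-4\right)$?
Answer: $-2808$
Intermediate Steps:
$x = -13$ ($x = 7 - \left(-3 - 2\right) \left(-4\right) = 7 - \left(-5\right) \left(-4\right) = 7 - 20 = -13$)
$w = -13$
$\frac{12}{-1} w \left(-18\right) = \frac{12}{-1} \left(-13\right) \left(-18\right) = 12 \left(-1\right) \left(-13\right) \left(-18\right) = \left(-12\right) \left(-13\right) \left(-18\right) = 156 \left(-18\right) = -2808$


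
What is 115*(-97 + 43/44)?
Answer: -485875/44 ≈ -11043.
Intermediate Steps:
115*(-97 + 43/44) = 115*(-4225/44) = -485875/44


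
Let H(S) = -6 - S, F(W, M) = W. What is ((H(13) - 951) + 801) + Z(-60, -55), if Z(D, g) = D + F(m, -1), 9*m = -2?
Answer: -2063/9 ≈ -229.22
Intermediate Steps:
m = -2/9 (m = (⅑)*(-2) = -2/9 ≈ -0.22222)
Z(D, g) = -2/9 + D (Z(D, g) = D - 2/9 = -2/9 + D)
((H(13) - 951) + 801) + Z(-60, -55) = (((-6 - 1*13) - 951) + 801) + (-2/9 - 60) = (((-6 - 13) - 951) + 801) - 542/9 = ((-19 - 951) + 801) - 542/9 = (-970 + 801) - 542/9 = -169 - 542/9 = -2063/9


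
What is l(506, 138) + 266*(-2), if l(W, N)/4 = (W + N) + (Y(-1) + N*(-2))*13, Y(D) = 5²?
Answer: -11008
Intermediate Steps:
Y(D) = 25
l(W, N) = 1300 - 100*N + 4*W (l(W, N) = 4*((W + N) + (25 + N*(-2))*13) = 4*((N + W) + (25 - 2*N)*13) = 4*((N + W) + (325 - 26*N)) = 4*(325 + W - 25*N) = 1300 - 100*N + 4*W)
l(506, 138) + 266*(-2) = (1300 - 100*138 + 4*506) + 266*(-2) = (1300 - 13800 + 2024) - 532 = -10476 - 532 = -11008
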